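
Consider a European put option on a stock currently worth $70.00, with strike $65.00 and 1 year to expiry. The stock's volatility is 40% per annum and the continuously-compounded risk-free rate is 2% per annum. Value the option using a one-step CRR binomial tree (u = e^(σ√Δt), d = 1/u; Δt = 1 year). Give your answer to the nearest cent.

CRR parameters: u = e^(σ√Δt) = e^(0.4·√1) = 1.4918, d = 1/u = 0.6703
Per-period rate: rΔt = 0.02·1 = 0.02, so R = e^0.02 = 1.0202
Risk-neutral probability p = (e^0.02 − 0.6703)/(1.4918 − 0.6703) = 0.3499/0.8215 = 0.4259
Terminal stock prices: S_u = 104.4, S_d = 46.92
Terminal payoffs (K − S): max(-39.43, 0) = 0, max(18.08, 0) = 18.08
Node 0 (S = 70): V_0 = e^(−0.02)·[0.4259·0.0000 + 0.5741·18.0776] = 10.1728

$10.17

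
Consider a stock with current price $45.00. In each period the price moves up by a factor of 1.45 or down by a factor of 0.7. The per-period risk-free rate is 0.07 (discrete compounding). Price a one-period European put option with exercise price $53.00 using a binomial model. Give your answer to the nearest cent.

Risk-neutral probability p = (1 + 0.07 − 0.7)/(1.45 − 0.7) = 0.3700/0.7500 = 0.4933
Terminal stock prices: S_u = 65.25, S_d = 31.5
Terminal payoffs (K − S): max(-12.25, 0) = 0, max(21.5, 0) = 21.5
Node 0 (S = 45): V_0 = 1/1.07·[0.4933·0.0000 + 0.5067·21.5000] = 10.1807

$10.18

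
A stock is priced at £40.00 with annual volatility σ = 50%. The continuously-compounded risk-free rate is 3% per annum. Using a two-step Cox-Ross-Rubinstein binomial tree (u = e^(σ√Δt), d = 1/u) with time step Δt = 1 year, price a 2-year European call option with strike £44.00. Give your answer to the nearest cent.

CRR parameters: u = e^(σ√Δt) = e^(0.5·√1) = 1.6487, d = 1/u = 0.6065
Per-period rate: rΔt = 0.03·1 = 0.03, so R = e^0.03 = 1.0305
Risk-neutral probability p = (e^0.03 − 0.6065)/(1.6487 − 0.6065) = 0.4239/1.0422 = 0.4068
Terminal stock prices: S_uu = 108.7, S_ud = 40, S_dd = 14.72
Terminal payoffs (S − K): max(64.73, 0) = 64.73, max(-4, 0) = 0, max(-29.28, 0) = 0
Node u (S = 65.95): V_u = e^(−0.03)·[0.4068·64.7313 + 0.5932·0.0000] = 25.5521
Node d (S = 24.26): V_d = e^(−0.03)·[0.4068·0.0000 + 0.5932·0.0000] = 0.0000
Node 0 (S = 40): V_0 = e^(−0.03)·[0.4068·25.5521 + 0.5932·0.0000] = 10.0864

£10.09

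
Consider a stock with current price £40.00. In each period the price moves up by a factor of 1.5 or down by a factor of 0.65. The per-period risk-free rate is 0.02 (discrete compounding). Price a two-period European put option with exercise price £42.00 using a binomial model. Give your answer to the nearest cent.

£9.11

Risk-neutral probability p = (1 + 0.02 − 0.65)/(1.5 − 0.65) = 0.3700/0.8500 = 0.4353
Terminal stock prices: S_uu = 90, S_ud = 39, S_dd = 16.9
Terminal payoffs (K − S): max(-48, 0) = 0, max(3, 0) = 3, max(25.1, 0) = 25.1
Node u (S = 60): V_u = 1/1.02·[0.4353·0.0000 + 0.5647·3.0000] = 1.6609
Node d (S = 26): V_d = 1/1.02·[0.4353·3.0000 + 0.5647·25.1000] = 15.1765
Node 0 (S = 40): V_0 = 1/1.02·[0.4353·1.6609 + 0.5647·15.1765] = 9.1110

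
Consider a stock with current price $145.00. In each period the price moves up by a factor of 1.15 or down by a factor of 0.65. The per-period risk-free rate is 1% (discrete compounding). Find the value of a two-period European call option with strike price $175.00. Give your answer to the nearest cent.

Risk-neutral probability p = (1 + 0.01 − 0.65)/(1.15 − 0.65) = 0.3600/0.5000 = 0.7200
Terminal stock prices: S_uu = 191.8, S_ud = 108.4, S_dd = 61.26
Terminal payoffs (S − K): max(16.76, 0) = 16.76, max(-66.61, 0) = 0, max(-113.7, 0) = 0
Node u (S = 166.8): V_u = 1/1.01·[0.7200·16.7625 + 0.2800·0.0000] = 11.9495
Node d (S = 94.25): V_d = 1/1.01·[0.7200·0.0000 + 0.2800·0.0000] = 0.0000
Node 0 (S = 145): V_0 = 1/1.01·[0.7200·11.9495 + 0.2800·0.0000] = 8.5185

$8.52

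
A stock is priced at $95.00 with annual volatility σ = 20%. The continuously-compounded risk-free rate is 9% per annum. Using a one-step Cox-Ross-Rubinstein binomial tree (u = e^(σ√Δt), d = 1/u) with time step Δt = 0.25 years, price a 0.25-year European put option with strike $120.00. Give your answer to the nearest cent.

CRR parameters: u = e^(σ√Δt) = e^(0.2·√0.25) = 1.1052, d = 1/u = 0.9048
Per-period rate: rΔt = 0.09·0.25 = 0.0225, so R = e^0.0225 = 1.0228
Risk-neutral probability p = (e^0.0225 − 0.9048)/(1.1052 − 0.9048) = 0.1179/0.2003 = 0.5886
Terminal stock prices: S_u = 105, S_d = 85.96
Terminal payoffs (K − S): max(15.01, 0) = 15.01, max(34.04, 0) = 34.04
Node 0 (S = 95): V_0 = e^(−0.0225)·[0.5886·15.0088 + 0.4114·34.0404] = 22.3301

$22.33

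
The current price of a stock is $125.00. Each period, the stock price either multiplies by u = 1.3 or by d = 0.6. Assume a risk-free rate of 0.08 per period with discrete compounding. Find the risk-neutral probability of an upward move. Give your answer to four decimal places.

Risk-neutral probability p = (1 + 0.08 − 0.6)/(1.3 − 0.6) = 0.4800/0.7000 = 0.6857

p = 0.6857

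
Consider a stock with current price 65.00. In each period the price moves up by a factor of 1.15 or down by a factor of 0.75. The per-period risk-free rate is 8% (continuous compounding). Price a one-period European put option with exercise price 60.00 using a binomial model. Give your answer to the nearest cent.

Risk-neutral probability p = (e^0.08 − 0.75)/(1.15 − 0.75) = 0.3333/0.4000 = 0.8332
Terminal stock prices: S_u = 74.75, S_d = 48.75
Terminal payoffs (K − S): max(-14.75, 0) = 0, max(11.25, 0) = 11.25
Node 0 (S = 65): V_0 = e^(−0.08)·[0.8332·0.0000 + 0.1668·11.2500] = 1.7320

1.73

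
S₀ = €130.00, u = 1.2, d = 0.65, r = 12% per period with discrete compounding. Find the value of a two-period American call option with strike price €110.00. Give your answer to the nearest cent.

Risk-neutral probability p = (1 + 0.12 − 0.65)/(1.2 − 0.65) = 0.4700/0.5500 = 0.8545
Terminal stock prices: S_uu = 187.2, S_ud = 101.4, S_dd = 54.93
Terminal payoffs (S − K): max(77.2, 0) = 77.2, max(-8.6, 0) = 0, max(-55.07, 0) = 0
Node u (S = 156): continuation = 1/1.12·[0.8545·77.2000 + 0.1455·0.0000] = 58.9026; exercise value = 46.0000 ≤ continuation, so V_u = 58.9026
Node d (S = 84.5): continuation = 1/1.12·[0.8545·0.0000 + 0.1455·0.0000] = 0.0000; exercise value = 0.0000 ≤ continuation, so V_d = 0.0000
Node 0 (S = 130): continuation = 1/1.12·[0.8545·58.9026 + 0.1455·0.0000] = 44.9419; exercise value = 20.0000 ≤ continuation, so V_0 = 44.9419

€44.94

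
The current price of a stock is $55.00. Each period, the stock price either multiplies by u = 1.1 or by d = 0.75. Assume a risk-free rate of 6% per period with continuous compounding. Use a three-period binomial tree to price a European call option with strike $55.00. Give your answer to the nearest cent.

Risk-neutral probability p = (e^0.06 − 0.75)/(1.1 − 0.75) = 0.3118/0.3500 = 0.8910
Terminal stock prices: S_uuu = 73.21, S_uud = 49.91, S_udd = 34.03, S_ddd = 23.2
Terminal payoffs (S − K): max(18.21, 0) = 18.21, max(-5.087, 0) = 0, max(-20.97, 0) = 0, max(-31.8, 0) = 0
Node uu (S = 66.55): V_uu = e^(−0.06)·[0.8910·18.2050 + 0.1090·0.0000] = 15.2754
Node ud (S = 45.38): V_ud = e^(−0.06)·[0.8910·0.0000 + 0.1090·0.0000] = 0.0000
Node dd (S = 30.94): V_dd = e^(−0.06)·[0.8910·0.0000 + 0.1090·0.0000] = 0.0000
Node u (S = 60.5): V_u = e^(−0.06)·[0.8910·15.2754 + 0.1090·0.0000] = 12.8172
Node d (S = 41.25): V_d = e^(−0.06)·[0.8910·0.0000 + 0.1090·0.0000] = 0.0000
Node 0 (S = 55): V_0 = e^(−0.06)·[0.8910·12.8172 + 0.1090·0.0000] = 10.7546

$10.75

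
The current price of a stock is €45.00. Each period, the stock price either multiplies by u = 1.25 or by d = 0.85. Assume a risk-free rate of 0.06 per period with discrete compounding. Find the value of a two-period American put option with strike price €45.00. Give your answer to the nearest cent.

€3.02

Risk-neutral probability p = (1 + 0.06 − 0.85)/(1.25 − 0.85) = 0.2100/0.4000 = 0.5250
Terminal stock prices: S_uu = 70.31, S_ud = 47.81, S_dd = 32.51
Terminal payoffs (K − S): max(-25.31, 0) = 0, max(-2.812, 0) = 0, max(12.49, 0) = 12.49
Node u (S = 56.25): continuation = 1/1.06·[0.5250·0.0000 + 0.4750·0.0000] = 0.0000; exercise value = 0.0000 ≤ continuation, so V_u = 0.0000
Node d (S = 38.25): continuation = 1/1.06·[0.5250·0.0000 + 0.4750·12.4875] = 5.5958; exercise value = 6.7500 > continuation, so V_d = 6.7500 (exercise)
Node 0 (S = 45): continuation = 1/1.06·[0.5250·0.0000 + 0.4750·6.7500] = 3.0248; exercise value = 0.0000 ≤ continuation, so V_0 = 3.0248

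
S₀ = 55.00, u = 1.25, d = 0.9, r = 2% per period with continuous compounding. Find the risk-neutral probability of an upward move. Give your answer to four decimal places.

Risk-neutral probability p = (e^0.02 − 0.9)/(1.25 − 0.9) = 0.1202/0.3500 = 0.3434

p = 0.3434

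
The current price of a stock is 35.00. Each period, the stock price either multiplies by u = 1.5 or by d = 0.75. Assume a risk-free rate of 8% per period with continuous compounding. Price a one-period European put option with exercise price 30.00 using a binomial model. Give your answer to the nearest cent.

1.92

Risk-neutral probability p = (e^0.08 − 0.75)/(1.5 − 0.75) = 0.3333/0.7500 = 0.4444
Terminal stock prices: S_u = 52.5, S_d = 26.25
Terminal payoffs (K − S): max(-22.5, 0) = 0, max(3.75, 0) = 3.75
Node 0 (S = 35): V_0 = e^(−0.08)·[0.4444·0.0000 + 0.5556·3.7500] = 1.9234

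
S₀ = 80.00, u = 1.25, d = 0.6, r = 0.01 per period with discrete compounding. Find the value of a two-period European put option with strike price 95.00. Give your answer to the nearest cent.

24.83

Risk-neutral probability p = (1 + 0.01 − 0.6)/(1.25 − 0.6) = 0.4100/0.6500 = 0.6308
Terminal stock prices: S_uu = 125, S_ud = 60, S_dd = 28.8
Terminal payoffs (K − S): max(-30, 0) = 0, max(35, 0) = 35, max(66.2, 0) = 66.2
Node u (S = 100): V_u = 1/1.01·[0.6308·0.0000 + 0.3692·35.0000] = 12.7951
Node d (S = 48): V_d = 1/1.01·[0.6308·35.0000 + 0.3692·66.2000] = 46.0594
Node 0 (S = 80): V_0 = 1/1.01·[0.6308·12.7951 + 0.3692·46.0594] = 24.8290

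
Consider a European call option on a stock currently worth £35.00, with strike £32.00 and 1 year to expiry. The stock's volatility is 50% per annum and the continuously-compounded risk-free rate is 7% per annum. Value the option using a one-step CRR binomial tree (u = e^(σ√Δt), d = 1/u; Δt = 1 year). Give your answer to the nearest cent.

£10.72

CRR parameters: u = e^(σ√Δt) = e^(0.5·√1) = 1.6487, d = 1/u = 0.6065
Per-period rate: rΔt = 0.07·1 = 0.07, so R = e^0.07 = 1.0725
Risk-neutral probability p = (e^0.07 − 0.6065)/(1.6487 − 0.6065) = 0.4660/1.0422 = 0.4471
Terminal stock prices: S_u = 57.71, S_d = 21.23
Terminal payoffs (S − K): max(25.71, 0) = 25.71, max(-10.77, 0) = 0
Node 0 (S = 35): V_0 = e^(−0.07)·[0.4471·25.7052 + 0.5529·0.0000] = 10.7162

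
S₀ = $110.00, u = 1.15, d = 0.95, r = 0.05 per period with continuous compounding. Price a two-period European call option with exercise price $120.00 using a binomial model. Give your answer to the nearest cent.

$5.99

Risk-neutral probability p = (e^0.05 − 0.95)/(1.15 − 0.95) = 0.1013/0.2000 = 0.5064
Terminal stock prices: S_uu = 145.5, S_ud = 120.2, S_dd = 99.27
Terminal payoffs (S − K): max(25.47, 0) = 25.47, max(0.175, 0) = 0.175, max(-20.73, 0) = 0
Node u (S = 126.5): V_u = e^(−0.05)·[0.5064·25.4750 + 0.4936·0.1750] = 12.3525
Node d (S = 104.5): V_d = e^(−0.05)·[0.5064·0.1750 + 0.4936·0.0000] = 0.0843
Node 0 (S = 110): V_0 = e^(−0.05)·[0.5064·12.3525 + 0.4936·0.0843] = 5.9893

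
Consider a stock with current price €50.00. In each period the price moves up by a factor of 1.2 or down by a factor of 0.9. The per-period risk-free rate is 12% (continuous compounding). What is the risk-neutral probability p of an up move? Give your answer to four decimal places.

p = 0.7583

Risk-neutral probability p = (e^0.12 − 0.9)/(1.2 − 0.9) = 0.2275/0.3000 = 0.7583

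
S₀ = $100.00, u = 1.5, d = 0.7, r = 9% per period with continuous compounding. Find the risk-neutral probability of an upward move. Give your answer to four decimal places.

p = 0.4927

Risk-neutral probability p = (e^0.09 − 0.7)/(1.5 − 0.7) = 0.3942/0.8000 = 0.4927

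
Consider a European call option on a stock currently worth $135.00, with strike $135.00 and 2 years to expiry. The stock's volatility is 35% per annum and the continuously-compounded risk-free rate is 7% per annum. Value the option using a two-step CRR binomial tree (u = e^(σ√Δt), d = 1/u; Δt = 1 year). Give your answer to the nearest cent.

CRR parameters: u = e^(σ√Δt) = e^(0.35·√1) = 1.4191, d = 1/u = 0.7047
Per-period rate: rΔt = 0.07·1 = 0.07, so R = e^0.07 = 1.0725
Risk-neutral probability p = (e^0.07 − 0.7047)/(1.4191 − 0.7047) = 0.3678/0.7144 = 0.5149
Terminal stock prices: S_uu = 271.9, S_ud = 135, S_dd = 67.04
Terminal payoffs (S − K): max(136.9, 0) = 136.9, max(0, 0) = 0, max(-67.96, 0) = 0
Node u (S = 191.6): V_u = e^(−0.07)·[0.5149·136.8566 + 0.4851·0.0000] = 65.7010
Node d (S = 95.13): V_d = e^(−0.07)·[0.5149·0.0000 + 0.4851·0.0000] = 0.0000
Node 0 (S = 135): V_0 = e^(−0.07)·[0.5149·65.7010 + 0.4851·0.0000] = 31.5412

$31.54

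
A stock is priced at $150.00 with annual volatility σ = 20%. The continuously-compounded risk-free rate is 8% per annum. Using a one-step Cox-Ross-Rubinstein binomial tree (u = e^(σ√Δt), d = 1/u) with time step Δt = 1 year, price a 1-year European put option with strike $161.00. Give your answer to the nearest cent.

$12.09

CRR parameters: u = e^(σ√Δt) = e^(0.2·√1) = 1.2214, d = 1/u = 0.8187
Per-period rate: rΔt = 0.08·1 = 0.08, so R = e^0.08 = 1.0833
Risk-neutral probability p = (e^0.08 − 0.8187)/(1.2214 − 0.8187) = 0.2646/0.4027 = 0.6570
Terminal stock prices: S_u = 183.2, S_d = 122.8
Terminal payoffs (K − S): max(-22.21, 0) = 0, max(38.19, 0) = 38.19
Node 0 (S = 150): V_0 = e^(−0.08)·[0.6570·0.0000 + 0.3430·38.1904] = 12.0921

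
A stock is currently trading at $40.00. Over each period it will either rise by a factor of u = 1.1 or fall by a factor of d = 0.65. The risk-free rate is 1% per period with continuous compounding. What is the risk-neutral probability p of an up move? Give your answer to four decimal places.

p = 0.8001

Risk-neutral probability p = (e^0.01 − 0.65)/(1.1 − 0.65) = 0.3601/0.4500 = 0.8001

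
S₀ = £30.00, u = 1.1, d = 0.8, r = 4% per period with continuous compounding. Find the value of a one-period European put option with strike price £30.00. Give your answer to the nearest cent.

Risk-neutral probability p = (e^0.04 − 0.8)/(1.1 − 0.8) = 0.2408/0.3000 = 0.8027
Terminal stock prices: S_u = 33, S_d = 24
Terminal payoffs (K − S): max(-3, 0) = 0, max(6, 0) = 6
Node 0 (S = 30): V_0 = e^(−0.04)·[0.8027·0.0000 + 0.1973·6.0000] = 1.1374

£1.14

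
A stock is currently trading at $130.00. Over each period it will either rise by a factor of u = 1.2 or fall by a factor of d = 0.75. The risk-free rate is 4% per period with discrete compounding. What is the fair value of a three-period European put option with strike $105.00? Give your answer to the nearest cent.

$5.75

Risk-neutral probability p = (1 + 0.04 − 0.75)/(1.2 − 0.75) = 0.2900/0.4500 = 0.6444
Terminal stock prices: S_uuu = 224.6, S_uud = 140.4, S_udd = 87.75, S_ddd = 54.84
Terminal payoffs (K − S): max(-119.6, 0) = 0, max(-35.4, 0) = 0, max(17.25, 0) = 17.25, max(50.16, 0) = 50.16
Node uu (S = 187.2): V_uu = 1/1.04·[0.6444·0.0000 + 0.3556·0.0000] = 0.0000
Node ud (S = 117): V_ud = 1/1.04·[0.6444·0.0000 + 0.3556·17.2500] = 5.8974
Node dd (S = 73.12): V_dd = 1/1.04·[0.6444·17.2500 + 0.3556·50.1562] = 27.8365
Node u (S = 156): V_u = 1/1.04·[0.6444·0.0000 + 0.3556·5.8974] = 2.0162
Node d (S = 97.5): V_d = 1/1.04·[0.6444·5.8974 + 0.3556·27.8365] = 13.1712
Node 0 (S = 130): V_0 = 1/1.04·[0.6444·2.0162 + 0.3556·13.1712] = 5.7523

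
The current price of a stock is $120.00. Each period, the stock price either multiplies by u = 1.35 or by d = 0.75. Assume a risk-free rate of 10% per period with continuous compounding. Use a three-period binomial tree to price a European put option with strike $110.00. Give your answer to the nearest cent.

$7.12

Risk-neutral probability p = (e^0.1 − 0.75)/(1.35 − 0.75) = 0.3552/0.6000 = 0.5920
Terminal stock prices: S_uuu = 295.2, S_uud = 164, S_udd = 91.12, S_ddd = 50.62
Terminal payoffs (K − S): max(-185.2, 0) = 0, max(-54.03, 0) = 0, max(18.88, 0) = 18.88, max(59.38, 0) = 59.38
Node uu (S = 218.7): V_uu = e^(−0.1)·[0.5920·0.0000 + 0.4080·0.0000] = 0.0000
Node ud (S = 121.5): V_ud = e^(−0.1)·[0.5920·0.0000 + 0.4080·18.8750] = 6.9690
Node dd (S = 67.5): V_dd = e^(−0.1)·[0.5920·18.8750 + 0.4080·59.3750] = 32.0321
Node u (S = 162): V_u = e^(−0.1)·[0.5920·0.0000 + 0.4080·6.9690] = 2.5731
Node d (S = 90): V_d = e^(−0.1)·[0.5920·6.9690 + 0.4080·32.0321] = 15.5595
Node 0 (S = 120): V_0 = e^(−0.1)·[0.5920·2.5731 + 0.4080·15.5595] = 7.1230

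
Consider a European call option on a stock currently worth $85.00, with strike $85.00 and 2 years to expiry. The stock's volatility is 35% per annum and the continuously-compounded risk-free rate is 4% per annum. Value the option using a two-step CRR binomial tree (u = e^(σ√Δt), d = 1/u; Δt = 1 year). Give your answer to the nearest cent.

$17.61

CRR parameters: u = e^(σ√Δt) = e^(0.35·√1) = 1.4191, d = 1/u = 0.7047
Per-period rate: rΔt = 0.04·1 = 0.04, so R = e^0.04 = 1.0408
Risk-neutral probability p = (e^0.04 − 0.7047)/(1.4191 − 0.7047) = 0.3361/0.7144 = 0.4705
Terminal stock prices: S_uu = 171.2, S_ud = 85, S_dd = 42.21
Terminal payoffs (S − K): max(86.17, 0) = 86.17, max(0, 0) = 0, max(-42.79, 0) = 0
Node u (S = 120.6): V_u = e^(−0.04)·[0.4705·86.1690 + 0.5295·0.0000] = 38.9536
Node d (S = 59.9): V_d = e^(−0.04)·[0.4705·0.0000 + 0.5295·0.0000] = 0.0000
Node 0 (S = 85): V_0 = e^(−0.04)·[0.4705·38.9536 + 0.5295·0.0000] = 17.6094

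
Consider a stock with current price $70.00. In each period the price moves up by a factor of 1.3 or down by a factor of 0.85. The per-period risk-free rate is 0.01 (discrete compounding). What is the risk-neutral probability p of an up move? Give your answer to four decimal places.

Risk-neutral probability p = (1 + 0.01 − 0.85)/(1.3 − 0.85) = 0.1600/0.4500 = 0.3556

p = 0.3556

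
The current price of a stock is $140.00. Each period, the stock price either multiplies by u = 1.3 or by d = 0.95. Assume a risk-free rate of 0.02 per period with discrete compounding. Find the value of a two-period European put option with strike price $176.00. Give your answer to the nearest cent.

Risk-neutral probability p = (1 + 0.02 − 0.95)/(1.3 − 0.95) = 0.0700/0.3500 = 0.2000
Terminal stock prices: S_uu = 236.6, S_ud = 172.9, S_dd = 126.3
Terminal payoffs (K − S): max(-60.6, 0) = 0, max(3.1, 0) = 3.1, max(49.65, 0) = 49.65
Node u (S = 182): V_u = 1/1.02·[0.2000·0.0000 + 0.8000·3.1000] = 2.4314
Node d (S = 133): V_d = 1/1.02·[0.2000·3.1000 + 0.8000·49.6500] = 39.5490
Node 0 (S = 140): V_0 = 1/1.02·[0.2000·2.4314 + 0.8000·39.5490] = 31.4956

$31.50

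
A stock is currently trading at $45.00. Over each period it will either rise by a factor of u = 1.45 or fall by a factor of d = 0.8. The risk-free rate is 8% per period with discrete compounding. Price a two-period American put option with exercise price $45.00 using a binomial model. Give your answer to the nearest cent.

$4.74

Risk-neutral probability p = (1 + 0.08 − 0.8)/(1.45 − 0.8) = 0.2800/0.6500 = 0.4308
Terminal stock prices: S_uu = 94.61, S_ud = 52.2, S_dd = 28.8
Terminal payoffs (K − S): max(-49.61, 0) = 0, max(-7.2, 0) = 0, max(16.2, 0) = 16.2
Node u (S = 65.25): continuation = 1/1.08·[0.4308·0.0000 + 0.5692·0.0000] = 0.0000; exercise value = 0.0000 ≤ continuation, so V_u = 0.0000
Node d (S = 36): continuation = 1/1.08·[0.4308·0.0000 + 0.5692·16.2000] = 8.5385; exercise value = 9.0000 > continuation, so V_d = 9.0000 (exercise)
Node 0 (S = 45): continuation = 1/1.08·[0.4308·0.0000 + 0.5692·9.0000] = 4.7436; exercise value = 0.0000 ≤ continuation, so V_0 = 4.7436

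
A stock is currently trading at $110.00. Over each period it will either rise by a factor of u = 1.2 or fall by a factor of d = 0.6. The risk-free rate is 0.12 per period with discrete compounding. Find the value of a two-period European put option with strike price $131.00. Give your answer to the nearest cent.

Risk-neutral probability p = (1 + 0.12 − 0.6)/(1.2 − 0.6) = 0.5200/0.6000 = 0.8667
Terminal stock prices: S_uu = 158.4, S_ud = 79.2, S_dd = 39.6
Terminal payoffs (K − S): max(-27.4, 0) = 0, max(51.8, 0) = 51.8, max(91.4, 0) = 91.4
Node u (S = 132): V_u = 1/1.12·[0.8667·0.0000 + 0.1333·51.8000] = 6.1667
Node d (S = 66): V_d = 1/1.12·[0.8667·51.8000 + 0.1333·91.4000] = 50.9643
Node 0 (S = 110): V_0 = 1/1.12·[0.8667·6.1667 + 0.1333·50.9643] = 10.8390

$10.84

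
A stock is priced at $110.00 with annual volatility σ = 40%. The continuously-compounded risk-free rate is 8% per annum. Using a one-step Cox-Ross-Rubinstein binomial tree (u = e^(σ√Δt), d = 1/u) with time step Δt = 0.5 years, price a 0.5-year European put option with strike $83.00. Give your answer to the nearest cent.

$0.05

CRR parameters: u = e^(σ√Δt) = e^(0.4·√0.5) = 1.3269, d = 1/u = 0.7536
Per-period rate: rΔt = 0.08·0.5 = 0.04, so R = e^0.04 = 1.0408
Risk-neutral probability p = (e^0.04 − 0.7536)/(1.3269 − 0.7536) = 0.2872/0.5733 = 0.5009
Terminal stock prices: S_u = 146, S_d = 82.9
Terminal payoffs (K − S): max(-62.96, 0) = 0, max(0.09979, 0) = 0.09979
Node 0 (S = 110): V_0 = e^(−0.04)·[0.5009·0.0000 + 0.4991·0.0998] = 0.0478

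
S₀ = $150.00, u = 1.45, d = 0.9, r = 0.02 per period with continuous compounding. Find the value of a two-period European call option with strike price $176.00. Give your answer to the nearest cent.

$12.88

Risk-neutral probability p = (e^0.02 − 0.9)/(1.45 − 0.9) = 0.1202/0.5500 = 0.2185
Terminal stock prices: S_uu = 315.4, S_ud = 195.8, S_dd = 121.5
Terminal payoffs (S − K): max(139.4, 0) = 139.4, max(19.75, 0) = 19.75, max(-54.5, 0) = 0
Node u (S = 217.5): V_u = e^(−0.02)·[0.2185·139.3750 + 0.7815·19.7500] = 44.9850
Node d (S = 135): V_d = e^(−0.02)·[0.2185·19.7500 + 0.7815·0.0000] = 4.2309
Node 0 (S = 150): V_0 = e^(−0.02)·[0.2185·44.9850 + 0.7815·4.2309] = 12.8775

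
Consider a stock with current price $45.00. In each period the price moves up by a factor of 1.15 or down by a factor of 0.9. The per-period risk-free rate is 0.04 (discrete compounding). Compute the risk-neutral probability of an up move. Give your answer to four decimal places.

Risk-neutral probability p = (1 + 0.04 − 0.9)/(1.15 − 0.9) = 0.1400/0.2500 = 0.5600

p = 0.5600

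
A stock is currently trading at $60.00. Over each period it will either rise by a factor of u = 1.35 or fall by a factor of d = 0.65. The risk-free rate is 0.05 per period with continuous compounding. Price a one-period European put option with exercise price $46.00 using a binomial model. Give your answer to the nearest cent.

$2.84

Risk-neutral probability p = (e^0.05 − 0.65)/(1.35 − 0.65) = 0.4013/0.7000 = 0.5732
Terminal stock prices: S_u = 81, S_d = 39
Terminal payoffs (K − S): max(-35, 0) = 0, max(7, 0) = 7
Node 0 (S = 60): V_0 = e^(−0.05)·[0.5732·0.0000 + 0.4268·7.0000] = 2.8416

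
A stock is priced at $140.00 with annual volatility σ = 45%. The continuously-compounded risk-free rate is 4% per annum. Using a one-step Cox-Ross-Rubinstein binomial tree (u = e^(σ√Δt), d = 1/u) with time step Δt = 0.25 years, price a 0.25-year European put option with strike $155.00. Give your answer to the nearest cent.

$22.84

CRR parameters: u = e^(σ√Δt) = e^(0.45·√0.25) = 1.2523, d = 1/u = 0.7985
Per-period rate: rΔt = 0.04·0.25 = 0.01, so R = e^0.01 = 1.0101
Risk-neutral probability p = (e^0.01 − 0.7985)/(1.2523 − 0.7985) = 0.2115/0.4538 = 0.4661
Terminal stock prices: S_u = 175.3, S_d = 111.8
Terminal payoffs (K − S): max(-20.33, 0) = 0, max(43.21, 0) = 43.21
Node 0 (S = 140): V_0 = e^(−0.01)·[0.4661·0.0000 + 0.5339·43.2077] = 22.8377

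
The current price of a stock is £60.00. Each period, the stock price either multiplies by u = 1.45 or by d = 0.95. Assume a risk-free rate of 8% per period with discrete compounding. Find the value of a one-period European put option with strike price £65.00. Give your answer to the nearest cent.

£5.48

Risk-neutral probability p = (1 + 0.08 − 0.95)/(1.45 − 0.95) = 0.1300/0.5000 = 0.2600
Terminal stock prices: S_u = 87, S_d = 57
Terminal payoffs (K − S): max(-22, 0) = 0, max(8, 0) = 8
Node 0 (S = 60): V_0 = 1/1.08·[0.2600·0.0000 + 0.7400·8.0000] = 5.4815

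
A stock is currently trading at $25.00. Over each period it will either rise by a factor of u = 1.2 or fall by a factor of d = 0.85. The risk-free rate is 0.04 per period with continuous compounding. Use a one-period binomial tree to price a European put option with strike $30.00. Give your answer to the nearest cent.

Risk-neutral probability p = (e^0.04 − 0.85)/(1.2 − 0.85) = 0.1908/0.3500 = 0.5452
Terminal stock prices: S_u = 30, S_d = 21.25
Terminal payoffs (K − S): max(0, 0) = 0, max(8.75, 0) = 8.75
Node 0 (S = 25): V_0 = e^(−0.04)·[0.5452·0.0000 + 0.4548·8.7500] = 3.8237

$3.82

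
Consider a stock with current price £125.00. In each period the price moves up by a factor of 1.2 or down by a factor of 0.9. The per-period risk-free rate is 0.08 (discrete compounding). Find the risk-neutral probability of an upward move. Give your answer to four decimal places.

Risk-neutral probability p = (1 + 0.08 − 0.9)/(1.2 − 0.9) = 0.1800/0.3000 = 0.6000

p = 0.6000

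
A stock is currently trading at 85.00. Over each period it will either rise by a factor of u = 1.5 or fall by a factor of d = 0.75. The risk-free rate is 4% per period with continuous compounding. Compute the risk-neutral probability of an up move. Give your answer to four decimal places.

p = 0.3877

Risk-neutral probability p = (e^0.04 − 0.75)/(1.5 − 0.75) = 0.2908/0.7500 = 0.3877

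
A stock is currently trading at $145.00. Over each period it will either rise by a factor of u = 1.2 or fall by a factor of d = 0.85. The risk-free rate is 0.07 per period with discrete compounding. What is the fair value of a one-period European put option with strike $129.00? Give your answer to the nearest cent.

Risk-neutral probability p = (1 + 0.07 − 0.85)/(1.2 − 0.85) = 0.2200/0.3500 = 0.6286
Terminal stock prices: S_u = 174, S_d = 123.2
Terminal payoffs (K − S): max(-45, 0) = 0, max(5.75, 0) = 5.75
Node 0 (S = 145): V_0 = 1/1.07·[0.6286·0.0000 + 0.3714·5.7500] = 1.9960

$2.00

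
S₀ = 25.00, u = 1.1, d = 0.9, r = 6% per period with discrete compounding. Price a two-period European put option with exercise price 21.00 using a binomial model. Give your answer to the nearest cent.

0.03

Risk-neutral probability p = (1 + 0.06 − 0.9)/(1.1 − 0.9) = 0.1600/0.2000 = 0.8000
Terminal stock prices: S_uu = 30.25, S_ud = 24.75, S_dd = 20.25
Terminal payoffs (K − S): max(-9.25, 0) = 0, max(-3.75, 0) = 0, max(0.75, 0) = 0.75
Node u (S = 27.5): V_u = 1/1.06·[0.8000·0.0000 + 0.2000·0.0000] = 0.0000
Node d (S = 22.5): V_d = 1/1.06·[0.8000·0.0000 + 0.2000·0.7500] = 0.1415
Node 0 (S = 25): V_0 = 1/1.06·[0.8000·0.0000 + 0.2000·0.1415] = 0.0267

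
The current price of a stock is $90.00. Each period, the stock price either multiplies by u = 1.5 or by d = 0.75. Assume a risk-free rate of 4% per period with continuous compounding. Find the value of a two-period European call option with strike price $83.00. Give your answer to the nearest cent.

$24.58

Risk-neutral probability p = (e^0.04 − 0.75)/(1.5 − 0.75) = 0.2908/0.7500 = 0.3877
Terminal stock prices: S_uu = 202.5, S_ud = 101.2, S_dd = 50.62
Terminal payoffs (S − K): max(119.5, 0) = 119.5, max(18.25, 0) = 18.25, max(-32.38, 0) = 0
Node u (S = 135): V_u = e^(−0.04)·[0.3877·119.5000 + 0.6123·18.2500] = 55.2545
Node d (S = 67.5): V_d = e^(−0.04)·[0.3877·18.2500 + 0.6123·0.0000] = 6.7989
Node 0 (S = 90): V_0 = e^(−0.04)·[0.3877·55.2545 + 0.6123·6.7989] = 24.5842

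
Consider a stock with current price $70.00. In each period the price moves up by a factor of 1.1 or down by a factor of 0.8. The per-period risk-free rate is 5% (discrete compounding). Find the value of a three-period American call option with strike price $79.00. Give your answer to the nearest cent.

Risk-neutral probability p = (1 + 0.05 − 0.8)/(1.1 − 0.8) = 0.2500/0.3000 = 0.8333
Terminal stock prices: S_uuu = 93.17, S_uud = 67.76, S_udd = 49.28, S_ddd = 35.84
Terminal payoffs (S − K): max(14.17, 0) = 14.17, max(-11.24, 0) = 0, max(-29.72, 0) = 0, max(-43.16, 0) = 0
Node uu (S = 84.7): continuation = 1/1.05·[0.8333·14.1700 + 0.1667·0.0000] = 11.2460; exercise value = 5.7000 ≤ continuation, so V_uu = 11.2460
Node ud (S = 61.6): continuation = 1/1.05·[0.8333·0.0000 + 0.1667·0.0000] = 0.0000; exercise value = 0.0000 ≤ continuation, so V_ud = 0.0000
Node dd (S = 44.8): continuation = 1/1.05·[0.8333·0.0000 + 0.1667·0.0000] = 0.0000; exercise value = 0.0000 ≤ continuation, so V_dd = 0.0000
Node u (S = 77): continuation = 1/1.05·[0.8333·11.2460 + 0.1667·0.0000] = 8.9254; exercise value = 0.0000 ≤ continuation, so V_u = 8.9254
Node d (S = 56): continuation = 1/1.05·[0.8333·0.0000 + 0.1667·0.0000] = 0.0000; exercise value = 0.0000 ≤ continuation, so V_d = 0.0000
Node 0 (S = 70): continuation = 1/1.05·[0.8333·8.9254 + 0.1667·0.0000] = 7.0837; exercise value = 0.0000 ≤ continuation, so V_0 = 7.0837

$7.08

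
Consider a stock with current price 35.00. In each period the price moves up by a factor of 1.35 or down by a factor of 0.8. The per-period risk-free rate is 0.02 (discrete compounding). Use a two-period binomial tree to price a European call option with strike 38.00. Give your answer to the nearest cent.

3.97

Risk-neutral probability p = (1 + 0.02 − 0.8)/(1.35 − 0.8) = 0.2200/0.5500 = 0.4000
Terminal stock prices: S_uu = 63.79, S_ud = 37.8, S_dd = 22.4
Terminal payoffs (S − K): max(25.79, 0) = 25.79, max(-0.2, 0) = 0, max(-15.6, 0) = 0
Node u (S = 47.25): V_u = 1/1.02·[0.4000·25.7875 + 0.6000·0.0000] = 10.1127
Node d (S = 28): V_d = 1/1.02·[0.4000·0.0000 + 0.6000·0.0000] = 0.0000
Node 0 (S = 35): V_0 = 1/1.02·[0.4000·10.1127 + 0.6000·0.0000] = 3.9658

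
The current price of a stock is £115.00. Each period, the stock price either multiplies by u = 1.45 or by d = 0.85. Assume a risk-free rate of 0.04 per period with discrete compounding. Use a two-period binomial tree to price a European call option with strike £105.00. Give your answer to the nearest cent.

Risk-neutral probability p = (1 + 0.04 − 0.85)/(1.45 − 0.85) = 0.1900/0.6000 = 0.3167
Terminal stock prices: S_uu = 241.8, S_ud = 141.7, S_dd = 83.09
Terminal payoffs (S − K): max(136.8, 0) = 136.8, max(36.74, 0) = 36.74, max(-21.91, 0) = 0
Node u (S = 166.8): V_u = 1/1.04·[0.3167·136.7875 + 0.6833·36.7375] = 65.7885
Node d (S = 97.75): V_d = 1/1.04·[0.3167·36.7375 + 0.6833·0.0000] = 11.1861
Node 0 (S = 115): V_0 = 1/1.04·[0.3167·65.7885 + 0.6833·11.1861] = 27.3816

£27.38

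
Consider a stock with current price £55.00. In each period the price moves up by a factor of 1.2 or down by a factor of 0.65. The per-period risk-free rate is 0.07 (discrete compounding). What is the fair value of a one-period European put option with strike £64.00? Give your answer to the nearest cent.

Risk-neutral probability p = (1 + 0.07 − 0.65)/(1.2 − 0.65) = 0.4200/0.5500 = 0.7636
Terminal stock prices: S_u = 66, S_d = 35.75
Terminal payoffs (K − S): max(-2, 0) = 0, max(28.25, 0) = 28.25
Node 0 (S = 55): V_0 = 1/1.07·[0.7636·0.0000 + 0.2364·28.2500] = 6.2404

£6.24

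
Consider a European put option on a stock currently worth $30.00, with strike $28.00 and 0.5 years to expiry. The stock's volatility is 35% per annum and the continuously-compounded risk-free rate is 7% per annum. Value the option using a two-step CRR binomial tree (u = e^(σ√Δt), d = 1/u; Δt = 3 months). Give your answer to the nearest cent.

$1.61

CRR parameters: u = e^(σ√Δt) = e^(0.35·√0.25) = 1.1912, d = 1/u = 0.8395
Per-period rate: rΔt = 0.07·0.25 = 0.0175, so R = e^0.0175 = 1.0177
Risk-neutral probability p = (e^0.0175 − 0.8395)/(1.1912 − 0.8395) = 0.1782/0.3518 = 0.5065
Terminal stock prices: S_uu = 42.57, S_ud = 30, S_dd = 21.14
Terminal payoffs (K − S): max(-14.57, 0) = 0, max(-2, 0) = 0, max(6.859, 0) = 6.859
Node u (S = 35.74): V_u = e^(−0.0175)·[0.5065·0.0000 + 0.4935·0.0000] = 0.0000
Node d (S = 25.18): V_d = e^(−0.0175)·[0.5065·0.0000 + 0.4935·6.8594] = 3.3261
Node 0 (S = 30): V_0 = e^(−0.0175)·[0.5065·0.0000 + 0.4935·3.3261] = 1.6128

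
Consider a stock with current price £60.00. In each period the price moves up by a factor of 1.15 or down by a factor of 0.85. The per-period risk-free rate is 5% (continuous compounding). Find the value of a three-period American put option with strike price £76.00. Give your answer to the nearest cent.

£16.00

Risk-neutral probability p = (e^0.05 − 0.85)/(1.15 − 0.85) = 0.2013/0.3000 = 0.6709
Terminal stock prices: S_uuu = 91.25, S_uud = 67.45, S_udd = 49.85, S_ddd = 36.85
Terminal payoffs (K − S): max(-15.25, 0) = 0, max(8.553, 0) = 8.553, max(26.15, 0) = 26.15, max(39.15, 0) = 39.15
Node uu (S = 79.35): continuation = e^(−0.05)·[0.6709·0.0000 + 0.3291·8.5525] = 2.6773; exercise value = 0.0000 ≤ continuation, so V_uu = 2.6773
Node ud (S = 58.65): continuation = e^(−0.05)·[0.6709·8.5525 + 0.3291·26.1475] = 13.6434; exercise value = 17.3500 > continuation, so V_ud = 17.3500 (exercise)
Node dd (S = 43.35): continuation = e^(−0.05)·[0.6709·26.1475 + 0.3291·39.1525] = 28.9434; exercise value = 32.6500 > continuation, so V_dd = 32.6500 (exercise)
Node u (S = 69): continuation = e^(−0.05)·[0.6709·2.6773 + 0.3291·17.3500] = 7.1400; exercise value = 7.0000 ≤ continuation, so V_u = 7.1400
Node d (S = 51): continuation = e^(−0.05)·[0.6709·17.3500 + 0.3291·32.6500] = 21.2934; exercise value = 25.0000 > continuation, so V_d = 25.0000 (exercise)
Node 0 (S = 60): continuation = e^(−0.05)·[0.6709·7.1400 + 0.3291·25.0000] = 12.3828; exercise value = 16.0000 > continuation, so V_0 = 16.0000 (exercise)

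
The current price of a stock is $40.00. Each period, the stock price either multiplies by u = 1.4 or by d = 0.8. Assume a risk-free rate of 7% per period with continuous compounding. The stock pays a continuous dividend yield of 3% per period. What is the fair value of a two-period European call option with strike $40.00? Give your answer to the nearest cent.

Per-period risk-free factor R = e^0.07 = 1.0725; dividend-adjusted growth = e^(0.07−0.03) = 1.0408.
Risk-neutral probability p = (1.0408 − 0.8)/(1.4 − 0.8) = 0.2408/0.6000 = 0.4014
Terminal stock prices: S_uu = 78.4, S_ud = 44.8, S_dd = 25.6
Terminal payoffs (S − K): max(38.4, 0) = 38.4, max(4.8, 0) = 4.8, max(-14.4, 0) = 0
Node u (S = 56): V_u = e^(−0.07)·[0.4014·38.4000 + 0.5986·4.8000] = 17.0492
Node d (S = 32): V_d = e^(−0.07)·[0.4014·4.8000 + 0.5986·0.0000] = 1.7962
Node 0 (S = 40): V_0 = e^(−0.07)·[0.4014·17.0492 + 0.5986·1.7962] = 7.3827

$7.38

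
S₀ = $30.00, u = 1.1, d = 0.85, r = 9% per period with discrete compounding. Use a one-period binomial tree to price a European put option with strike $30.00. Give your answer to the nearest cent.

Risk-neutral probability p = (1 + 0.09 − 0.85)/(1.1 − 0.85) = 0.2400/0.2500 = 0.9600
Terminal stock prices: S_u = 33, S_d = 25.5
Terminal payoffs (K − S): max(-3, 0) = 0, max(4.5, 0) = 4.5
Node 0 (S = 30): V_0 = 1/1.09·[0.9600·0.0000 + 0.0400·4.5000] = 0.1651

$0.17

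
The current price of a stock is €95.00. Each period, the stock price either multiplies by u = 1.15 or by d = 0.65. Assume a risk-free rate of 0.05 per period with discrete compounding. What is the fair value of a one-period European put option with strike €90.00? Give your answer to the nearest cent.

Risk-neutral probability p = (1 + 0.05 − 0.65)/(1.15 − 0.65) = 0.4000/0.5000 = 0.8000
Terminal stock prices: S_u = 109.2, S_d = 61.75
Terminal payoffs (K − S): max(-19.25, 0) = 0, max(28.25, 0) = 28.25
Node 0 (S = 95): V_0 = 1/1.05·[0.8000·0.0000 + 0.2000·28.2500] = 5.3810

€5.38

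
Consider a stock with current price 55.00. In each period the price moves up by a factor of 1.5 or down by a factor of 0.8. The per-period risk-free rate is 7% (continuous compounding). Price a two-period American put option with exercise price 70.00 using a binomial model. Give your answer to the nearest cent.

15.63

Risk-neutral probability p = (e^0.07 − 0.8)/(1.5 − 0.8) = 0.2725/0.7000 = 0.3893
Terminal stock prices: S_uu = 123.8, S_ud = 66, S_dd = 35.2
Terminal payoffs (K − S): max(-53.75, 0) = 0, max(4, 0) = 4, max(34.8, 0) = 34.8
Node u (S = 82.5): continuation = e^(−0.07)·[0.3893·0.0000 + 0.6107·4.0000] = 2.2777; exercise value = 0.0000 ≤ continuation, so V_u = 2.2777
Node d (S = 44): continuation = e^(−0.07)·[0.3893·4.0000 + 0.6107·34.8000] = 21.2676; exercise value = 26.0000 > continuation, so V_d = 26.0000 (exercise)
Node 0 (S = 55): continuation = e^(−0.07)·[0.3893·2.2777 + 0.6107·26.0000] = 15.6315; exercise value = 15.0000 ≤ continuation, so V_0 = 15.6315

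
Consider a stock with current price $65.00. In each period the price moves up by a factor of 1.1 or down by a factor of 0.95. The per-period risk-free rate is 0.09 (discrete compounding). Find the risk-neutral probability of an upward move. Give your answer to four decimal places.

Risk-neutral probability p = (1 + 0.09 − 0.95)/(1.1 − 0.95) = 0.1400/0.1500 = 0.9333

p = 0.9333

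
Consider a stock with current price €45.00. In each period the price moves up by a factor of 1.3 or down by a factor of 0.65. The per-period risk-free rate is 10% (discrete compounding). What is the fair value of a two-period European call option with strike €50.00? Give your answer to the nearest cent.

€10.32

Risk-neutral probability p = (1 + 0.1 − 0.65)/(1.3 − 0.65) = 0.4500/0.6500 = 0.6923
Terminal stock prices: S_uu = 76.05, S_ud = 38.02, S_dd = 19.01
Terminal payoffs (S − K): max(26.05, 0) = 26.05, max(-11.98, 0) = 0, max(-30.99, 0) = 0
Node u (S = 58.5): V_u = 1/1.1·[0.6923·26.0500 + 0.3077·0.0000] = 16.3951
Node d (S = 29.25): V_d = 1/1.1·[0.6923·0.0000 + 0.3077·0.0000] = 0.0000
Node 0 (S = 45): V_0 = 1/1.1·[0.6923·16.3951 + 0.3077·0.0000] = 10.3186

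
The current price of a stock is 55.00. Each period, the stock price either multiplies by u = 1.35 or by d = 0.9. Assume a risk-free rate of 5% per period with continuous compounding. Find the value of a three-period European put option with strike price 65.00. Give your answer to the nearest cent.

Risk-neutral probability p = (e^0.05 − 0.9)/(1.35 − 0.9) = 0.1513/0.4500 = 0.3362
Terminal stock prices: S_uuu = 135.3, S_uud = 90.21, S_udd = 60.14, S_ddd = 40.1
Terminal payoffs (K − S): max(-70.32, 0) = 0, max(-25.21, 0) = 0, max(4.857, 0) = 4.857, max(24.9, 0) = 24.9
Node uu (S = 100.2): V_uu = e^(−0.05)·[0.3362·0.0000 + 0.6638·0.0000] = 0.0000
Node ud (S = 66.83): V_ud = e^(−0.05)·[0.3362·0.0000 + 0.6638·4.8575] = 3.0673
Node dd (S = 44.55): V_dd = e^(−0.05)·[0.3362·4.8575 + 0.6638·24.9050] = 17.2799
Node u (S = 74.25): V_u = e^(−0.05)·[0.3362·0.0000 + 0.6638·3.0673] = 1.9369
Node d (S = 49.5): V_d = e^(−0.05)·[0.3362·3.0673 + 0.6638·17.2799] = 11.8925
Node 0 (S = 55): V_0 = e^(−0.05)·[0.3362·1.9369 + 0.6638·11.8925] = 8.1291

8.13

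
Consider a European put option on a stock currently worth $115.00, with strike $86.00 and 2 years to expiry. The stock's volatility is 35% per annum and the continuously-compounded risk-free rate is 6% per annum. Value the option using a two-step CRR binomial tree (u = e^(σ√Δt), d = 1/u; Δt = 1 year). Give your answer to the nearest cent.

CRR parameters: u = e^(σ√Δt) = e^(0.35·√1) = 1.4191, d = 1/u = 0.7047
Per-period rate: rΔt = 0.06·1 = 0.06, so R = e^0.06 = 1.0618
Risk-neutral probability p = (e^0.06 − 0.7047)/(1.4191 − 0.7047) = 0.3571/0.7144 = 0.4999
Terminal stock prices: S_uu = 231.6, S_ud = 115, S_dd = 57.11
Terminal payoffs (K − S): max(-145.6, 0) = 0, max(-29, 0) = 0, max(28.89, 0) = 28.89
Node u (S = 163.2): V_u = e^(−0.06)·[0.4999·0.0000 + 0.5001·0.0000] = 0.0000
Node d (S = 81.04): V_d = e^(−0.06)·[0.4999·0.0000 + 0.5001·28.8927] = 13.6066
Node 0 (S = 115): V_0 = e^(−0.06)·[0.4999·0.0000 + 0.5001·13.6066] = 6.4079

$6.41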